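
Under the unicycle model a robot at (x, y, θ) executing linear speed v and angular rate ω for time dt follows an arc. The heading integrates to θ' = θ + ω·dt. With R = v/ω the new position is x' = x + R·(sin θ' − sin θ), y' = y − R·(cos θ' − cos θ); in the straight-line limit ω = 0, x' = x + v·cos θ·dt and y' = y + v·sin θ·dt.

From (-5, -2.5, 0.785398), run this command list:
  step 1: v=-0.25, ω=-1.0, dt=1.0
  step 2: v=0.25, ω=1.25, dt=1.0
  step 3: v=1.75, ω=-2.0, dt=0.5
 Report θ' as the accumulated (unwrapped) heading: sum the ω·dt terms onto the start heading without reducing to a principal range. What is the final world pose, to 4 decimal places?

step 1: θ'=-0.2146 (R=0.2500) → pose (-5.2300, -2.5675, -0.2146)
step 2: θ'=1.0354 (R=0.2000) → pose (-5.0154, -2.4741, 1.0354)
step 3: θ'=0.0354 (R=-0.8750) → pose (-4.2938, -2.0461, 0.0354)

(-4.2938, -2.0461, 0.0354)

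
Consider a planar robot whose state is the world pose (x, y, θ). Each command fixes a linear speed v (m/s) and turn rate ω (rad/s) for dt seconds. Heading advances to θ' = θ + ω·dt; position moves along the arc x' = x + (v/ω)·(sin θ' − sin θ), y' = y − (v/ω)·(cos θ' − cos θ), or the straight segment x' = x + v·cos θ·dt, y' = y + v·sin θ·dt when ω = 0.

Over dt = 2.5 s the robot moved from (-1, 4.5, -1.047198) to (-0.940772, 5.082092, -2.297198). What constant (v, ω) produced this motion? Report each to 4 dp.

Δθ = -2.297198 − -1.047198 = -1.250000
ω = Δθ/dt = -1.250000/2.5 = -0.5000
R = −Δy/(cos θ' − cos θ) = 0.5000
v = R·ω = 0.5000·-0.5000 = -0.2500

v = -0.2500, ω = -0.5000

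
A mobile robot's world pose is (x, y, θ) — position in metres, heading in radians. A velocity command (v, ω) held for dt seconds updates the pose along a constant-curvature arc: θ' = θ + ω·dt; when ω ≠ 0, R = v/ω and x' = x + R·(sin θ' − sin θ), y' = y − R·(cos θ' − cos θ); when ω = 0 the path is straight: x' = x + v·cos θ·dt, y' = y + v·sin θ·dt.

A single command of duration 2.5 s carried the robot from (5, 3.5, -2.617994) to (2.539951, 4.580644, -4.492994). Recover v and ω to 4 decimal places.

v = 1.2500, ω = -0.7500

Δθ = -4.492994 − -2.617994 = -1.875000
ω = Δθ/dt = -1.875000/2.5 = -0.7500
R = Δx/(sin θ' − sin θ) = -1.6667
v = R·ω = -1.6667·-0.7500 = 1.2500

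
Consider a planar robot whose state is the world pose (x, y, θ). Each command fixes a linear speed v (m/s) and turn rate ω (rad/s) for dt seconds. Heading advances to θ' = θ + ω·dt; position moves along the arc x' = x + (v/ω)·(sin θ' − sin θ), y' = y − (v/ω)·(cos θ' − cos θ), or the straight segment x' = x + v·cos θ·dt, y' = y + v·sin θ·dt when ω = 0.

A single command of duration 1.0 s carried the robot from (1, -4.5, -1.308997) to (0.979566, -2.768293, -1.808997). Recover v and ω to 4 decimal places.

v = -1.7500, ω = -0.5000

Δθ = -1.808997 − -1.308997 = -0.500000
ω = Δθ/dt = -0.500000/1.0 = -0.5000
R = −Δy/(cos θ' − cos θ) = 3.5000
v = R·ω = 3.5000·-0.5000 = -1.7500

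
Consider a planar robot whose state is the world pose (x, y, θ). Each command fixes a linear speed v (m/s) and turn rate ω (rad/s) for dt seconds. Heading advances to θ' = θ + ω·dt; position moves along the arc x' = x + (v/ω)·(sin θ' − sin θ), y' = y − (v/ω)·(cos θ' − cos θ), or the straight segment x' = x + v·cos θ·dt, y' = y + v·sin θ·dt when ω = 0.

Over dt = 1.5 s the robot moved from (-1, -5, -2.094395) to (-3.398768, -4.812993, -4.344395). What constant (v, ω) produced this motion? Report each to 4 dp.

Δθ = -4.344395 − -2.094395 = -2.250000
ω = Δθ/dt = -2.250000/1.5 = -1.5000
R = Δx/(sin θ' − sin θ) = -1.3333
v = R·ω = -1.3333·-1.5000 = 2.0000

v = 2.0000, ω = -1.5000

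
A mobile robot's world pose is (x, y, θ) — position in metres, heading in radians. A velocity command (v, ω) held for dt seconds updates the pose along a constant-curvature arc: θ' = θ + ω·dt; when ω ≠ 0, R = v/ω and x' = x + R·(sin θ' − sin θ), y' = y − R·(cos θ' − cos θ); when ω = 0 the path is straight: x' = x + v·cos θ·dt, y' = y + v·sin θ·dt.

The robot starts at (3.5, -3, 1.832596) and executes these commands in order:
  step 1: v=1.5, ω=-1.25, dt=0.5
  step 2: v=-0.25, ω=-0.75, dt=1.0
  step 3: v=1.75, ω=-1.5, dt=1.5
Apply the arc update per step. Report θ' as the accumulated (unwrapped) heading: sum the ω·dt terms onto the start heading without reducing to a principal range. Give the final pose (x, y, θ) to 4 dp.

step 1: θ'=1.2076 (R=-1.2000) → pose (3.5374, -2.2631, 1.2076)
step 2: θ'=0.4576 (R=0.3333) → pose (3.3731, -2.4437, 0.4576)
step 3: θ'=-1.7924 (R=-1.1667) → pose (5.0266, -3.7468, -1.7924)

(5.0266, -3.7468, -1.7924)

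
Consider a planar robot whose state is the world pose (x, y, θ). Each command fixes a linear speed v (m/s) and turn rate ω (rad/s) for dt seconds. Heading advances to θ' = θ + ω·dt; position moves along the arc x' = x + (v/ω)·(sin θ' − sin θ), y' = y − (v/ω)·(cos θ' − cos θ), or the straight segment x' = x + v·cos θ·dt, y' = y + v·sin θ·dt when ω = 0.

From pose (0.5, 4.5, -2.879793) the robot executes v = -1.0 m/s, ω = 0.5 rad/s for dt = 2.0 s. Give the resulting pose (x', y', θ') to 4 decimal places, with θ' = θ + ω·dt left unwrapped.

θ' = -2.8798 + 0.5·2.0 = -1.8798
R = v/ω = -1.0/0.5 = -2.0000
x' = 0.5 + -2.0000·(sin -1.8798 − sin -2.8798) = 1.8876
y' = 4.5 − -2.0000·(cos -1.8798 − cos -2.8798) = 5.8236

(1.8876, 5.8236, -1.8798)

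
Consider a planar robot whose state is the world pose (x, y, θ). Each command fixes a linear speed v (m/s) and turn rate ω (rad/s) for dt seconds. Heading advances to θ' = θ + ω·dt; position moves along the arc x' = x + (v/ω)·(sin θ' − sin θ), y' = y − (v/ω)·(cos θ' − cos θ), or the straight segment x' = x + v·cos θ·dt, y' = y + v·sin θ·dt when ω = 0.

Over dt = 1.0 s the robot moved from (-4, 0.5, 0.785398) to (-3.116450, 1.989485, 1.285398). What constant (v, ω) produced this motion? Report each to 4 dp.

Δθ = 1.285398 − 0.785398 = 0.500000
ω = Δθ/dt = 0.500000/1.0 = 0.5000
R = −Δy/(cos θ' − cos θ) = 3.5000
v = R·ω = 3.5000·0.5000 = 1.7500

v = 1.7500, ω = 0.5000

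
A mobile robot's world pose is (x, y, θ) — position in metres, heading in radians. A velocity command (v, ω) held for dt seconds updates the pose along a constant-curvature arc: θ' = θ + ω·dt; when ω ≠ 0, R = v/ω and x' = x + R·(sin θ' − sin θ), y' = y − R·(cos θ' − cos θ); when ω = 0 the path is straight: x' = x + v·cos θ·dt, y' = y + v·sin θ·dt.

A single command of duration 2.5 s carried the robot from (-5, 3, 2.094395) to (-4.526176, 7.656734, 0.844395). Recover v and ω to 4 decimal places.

v = 2.0000, ω = -0.5000

Δθ = 0.844395 − 2.094395 = -1.250000
ω = Δθ/dt = -1.250000/2.5 = -0.5000
R = −Δy/(cos θ' − cos θ) = -4.0000
v = R·ω = -4.0000·-0.5000 = 2.0000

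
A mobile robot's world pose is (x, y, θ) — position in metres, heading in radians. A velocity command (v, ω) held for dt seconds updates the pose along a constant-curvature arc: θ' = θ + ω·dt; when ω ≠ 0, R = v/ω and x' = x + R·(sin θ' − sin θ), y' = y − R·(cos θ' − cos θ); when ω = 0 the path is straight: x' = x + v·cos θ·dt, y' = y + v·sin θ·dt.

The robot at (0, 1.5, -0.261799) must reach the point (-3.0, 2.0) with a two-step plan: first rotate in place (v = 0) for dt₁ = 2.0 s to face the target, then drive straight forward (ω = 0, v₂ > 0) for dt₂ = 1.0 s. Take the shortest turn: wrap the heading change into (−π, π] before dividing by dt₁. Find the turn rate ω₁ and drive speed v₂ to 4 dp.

heading to target = atan2(2−1.5, -3−0) = 2.9764
Δθ = wrap(2.9764 − -0.2618) = -3.0449; ω₁ = Δθ/dt₁ = -1.5225
distance = √((-3−0)² + (2−1.5)²) = 3.0414; v₂ = distance/dt₂ = 3.0414

ω₁ = -1.5225, v₂ = 3.0414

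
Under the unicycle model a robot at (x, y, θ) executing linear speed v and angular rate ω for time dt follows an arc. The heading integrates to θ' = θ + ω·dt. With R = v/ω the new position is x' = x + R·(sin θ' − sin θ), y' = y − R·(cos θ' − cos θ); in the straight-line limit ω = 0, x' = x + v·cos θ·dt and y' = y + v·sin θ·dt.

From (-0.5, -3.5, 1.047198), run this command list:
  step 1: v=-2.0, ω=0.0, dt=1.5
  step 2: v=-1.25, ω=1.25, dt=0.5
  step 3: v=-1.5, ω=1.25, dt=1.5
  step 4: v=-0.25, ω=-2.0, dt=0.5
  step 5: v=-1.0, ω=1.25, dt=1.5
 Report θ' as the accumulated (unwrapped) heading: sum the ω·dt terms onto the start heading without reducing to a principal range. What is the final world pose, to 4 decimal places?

step 1: θ'=1.0472 (straight) → pose (-2.0000, -6.0981, 1.0472)
step 2: θ'=1.6722 (R=-1.0000) → pose (-2.1288, -6.6993, 1.6722)
step 3: θ'=3.5472 (R=-1.2000) → pose (-0.4615, -7.6805, 3.5472)
step 4: θ'=2.5472 (R=0.1250) → pose (-0.3422, -7.6918, 2.5472)
step 5: θ'=4.4222 (R=-0.8000) → pose (0.8724, -7.2579, 4.4222)

(0.8724, -7.2579, 4.4222)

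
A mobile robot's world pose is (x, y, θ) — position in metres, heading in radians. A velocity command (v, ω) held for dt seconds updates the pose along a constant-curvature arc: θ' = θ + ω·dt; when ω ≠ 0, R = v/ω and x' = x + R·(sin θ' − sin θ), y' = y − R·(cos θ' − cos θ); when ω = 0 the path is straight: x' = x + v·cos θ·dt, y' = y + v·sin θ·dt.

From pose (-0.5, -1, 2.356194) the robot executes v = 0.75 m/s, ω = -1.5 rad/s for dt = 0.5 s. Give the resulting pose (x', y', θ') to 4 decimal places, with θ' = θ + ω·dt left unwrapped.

θ' = 2.3562 + -1.5·0.5 = 1.6062
R = v/ω = 0.75/-1.5 = -0.5000
x' = -0.5 + -0.5000·(sin 1.6062 − sin 2.3562) = -0.6461
y' = -1 − -0.5000·(cos 1.6062 − cos 2.3562) = -0.6641

(-0.6461, -0.6641, 1.6062)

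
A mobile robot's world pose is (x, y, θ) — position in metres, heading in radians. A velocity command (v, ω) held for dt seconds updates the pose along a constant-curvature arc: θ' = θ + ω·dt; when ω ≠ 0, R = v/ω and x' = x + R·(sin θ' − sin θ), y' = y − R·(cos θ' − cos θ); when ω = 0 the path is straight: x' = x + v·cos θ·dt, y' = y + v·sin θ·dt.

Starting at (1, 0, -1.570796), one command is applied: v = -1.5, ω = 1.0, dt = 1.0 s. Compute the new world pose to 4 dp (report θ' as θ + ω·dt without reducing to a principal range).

θ' = -1.5708 + 1.0·1.0 = -0.5708
R = v/ω = -1.5/1.0 = -1.5000
x' = 1 + -1.5000·(sin -0.5708 − sin -1.5708) = 0.3105
y' = 0 − -1.5000·(cos -0.5708 − cos -1.5708) = 1.2622

(0.3105, 1.2622, -0.5708)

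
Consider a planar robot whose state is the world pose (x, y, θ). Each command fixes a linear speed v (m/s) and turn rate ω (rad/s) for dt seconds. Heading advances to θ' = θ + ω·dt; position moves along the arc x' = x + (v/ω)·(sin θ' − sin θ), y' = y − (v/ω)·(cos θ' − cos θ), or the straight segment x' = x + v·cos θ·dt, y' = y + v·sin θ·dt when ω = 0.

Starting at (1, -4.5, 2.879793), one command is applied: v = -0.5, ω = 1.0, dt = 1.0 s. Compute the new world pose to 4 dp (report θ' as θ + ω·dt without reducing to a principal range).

θ' = 2.8798 + 1.0·1.0 = 3.8798
R = v/ω = -0.5/1.0 = -0.5000
x' = 1 + -0.5000·(sin 3.8798 − sin 2.8798) = 1.4659
y' = -4.5 − -0.5000·(cos 3.8798 − cos 2.8798) = -4.3869

(1.4659, -4.3869, 3.8798)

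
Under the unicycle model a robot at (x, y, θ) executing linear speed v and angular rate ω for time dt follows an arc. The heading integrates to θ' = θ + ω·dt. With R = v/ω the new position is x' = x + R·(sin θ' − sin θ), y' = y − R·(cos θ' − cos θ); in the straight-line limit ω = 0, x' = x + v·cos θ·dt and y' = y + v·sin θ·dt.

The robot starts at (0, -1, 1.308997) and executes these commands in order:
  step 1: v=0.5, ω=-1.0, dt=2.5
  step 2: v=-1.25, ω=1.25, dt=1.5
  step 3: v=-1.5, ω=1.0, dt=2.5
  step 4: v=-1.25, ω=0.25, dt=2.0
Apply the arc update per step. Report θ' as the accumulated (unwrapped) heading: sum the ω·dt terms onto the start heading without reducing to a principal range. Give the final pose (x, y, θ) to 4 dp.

(2.7672, -2.4878, 3.6840)

step 1: θ'=-1.1910 (R=-0.5000) → pose (0.9473, -0.9440, -1.1910)
step 2: θ'=0.6840 (R=-1.0000) → pose (-0.6133, -0.5397, 0.6840)
step 3: θ'=3.1840 (R=-1.5000) → pose (0.3981, -3.2010, 3.1840)
step 4: θ'=3.6840 (R=-5.0000) → pose (2.7672, -2.4878, 3.6840)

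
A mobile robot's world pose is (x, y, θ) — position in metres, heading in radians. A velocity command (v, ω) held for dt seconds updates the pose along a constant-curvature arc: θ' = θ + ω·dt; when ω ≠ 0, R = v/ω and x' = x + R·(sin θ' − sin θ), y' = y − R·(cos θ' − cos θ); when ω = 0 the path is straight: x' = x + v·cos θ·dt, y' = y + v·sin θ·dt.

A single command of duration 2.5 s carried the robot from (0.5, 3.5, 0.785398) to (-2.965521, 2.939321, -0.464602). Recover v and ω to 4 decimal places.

Δθ = -0.464602 − 0.785398 = -1.250000
ω = Δθ/dt = -1.250000/2.5 = -0.5000
R = Δx/(sin θ' − sin θ) = 3.0000
v = R·ω = 3.0000·-0.5000 = -1.5000

v = -1.5000, ω = -0.5000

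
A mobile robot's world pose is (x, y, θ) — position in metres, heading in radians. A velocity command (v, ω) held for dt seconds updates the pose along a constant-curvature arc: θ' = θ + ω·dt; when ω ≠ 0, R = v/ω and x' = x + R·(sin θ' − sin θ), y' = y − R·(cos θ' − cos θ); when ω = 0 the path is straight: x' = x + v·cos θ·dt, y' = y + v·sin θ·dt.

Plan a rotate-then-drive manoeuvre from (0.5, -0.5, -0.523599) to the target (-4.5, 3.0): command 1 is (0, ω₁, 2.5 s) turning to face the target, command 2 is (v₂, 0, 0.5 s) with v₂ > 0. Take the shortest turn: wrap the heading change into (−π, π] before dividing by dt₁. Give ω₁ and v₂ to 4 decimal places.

heading to target = atan2(3−-0.5, -4.5−0.5) = 2.5309
Δθ = wrap(2.5309 − -0.5236) = 3.0545; ω₁ = Δθ/dt₁ = 1.2218
distance = √((-4.5−0.5)² + (3−-0.5)²) = 6.1033; v₂ = distance/dt₂ = 12.2066

ω₁ = 1.2218, v₂ = 12.2066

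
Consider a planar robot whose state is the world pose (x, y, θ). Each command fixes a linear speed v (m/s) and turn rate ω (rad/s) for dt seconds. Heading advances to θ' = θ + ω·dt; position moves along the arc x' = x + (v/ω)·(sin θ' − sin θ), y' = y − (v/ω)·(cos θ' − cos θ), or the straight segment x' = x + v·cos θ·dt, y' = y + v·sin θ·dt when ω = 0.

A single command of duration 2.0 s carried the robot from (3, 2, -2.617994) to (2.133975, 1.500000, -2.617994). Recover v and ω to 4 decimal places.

v = 0.5000, ω = 0.0000

Δθ = -2.617994 − -2.617994 = 0.000000
ω = Δθ/dt = 0.000000/2.0 = 0.0000
ω = 0 → v = (Δx·cos θ + Δy·sin θ)/dt = 0.5000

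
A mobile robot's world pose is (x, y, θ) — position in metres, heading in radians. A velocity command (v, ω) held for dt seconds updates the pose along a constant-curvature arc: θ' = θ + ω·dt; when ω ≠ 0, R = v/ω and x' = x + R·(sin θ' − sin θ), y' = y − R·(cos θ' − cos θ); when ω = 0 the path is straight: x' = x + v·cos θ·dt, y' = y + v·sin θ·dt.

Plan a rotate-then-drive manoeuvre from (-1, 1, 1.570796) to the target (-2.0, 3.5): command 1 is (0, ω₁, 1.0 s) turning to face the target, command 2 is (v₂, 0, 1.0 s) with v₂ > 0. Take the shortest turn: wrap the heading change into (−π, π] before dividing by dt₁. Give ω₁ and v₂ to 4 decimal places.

ω₁ = 0.3805, v₂ = 2.6926

heading to target = atan2(3.5−1, -2−-1) = 1.9513
Δθ = wrap(1.9513 − 1.5708) = 0.3805; ω₁ = Δθ/dt₁ = 0.3805
distance = √((-2−-1)² + (3.5−1)²) = 2.6926; v₂ = distance/dt₂ = 2.6926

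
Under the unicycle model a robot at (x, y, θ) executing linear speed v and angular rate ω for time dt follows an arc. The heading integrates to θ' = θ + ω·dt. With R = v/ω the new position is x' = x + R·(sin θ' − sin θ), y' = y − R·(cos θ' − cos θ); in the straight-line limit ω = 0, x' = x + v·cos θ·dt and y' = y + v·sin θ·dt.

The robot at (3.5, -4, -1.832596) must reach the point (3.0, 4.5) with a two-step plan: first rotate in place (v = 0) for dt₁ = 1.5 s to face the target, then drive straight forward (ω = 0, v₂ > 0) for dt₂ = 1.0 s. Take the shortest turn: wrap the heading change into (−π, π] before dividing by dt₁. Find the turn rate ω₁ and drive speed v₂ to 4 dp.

heading to target = atan2(4.5−-4, 3−3.5) = 1.6296
Δθ = wrap(1.6296 − -1.8326) = -2.8210; ω₁ = Δθ/dt₁ = -1.8807
distance = √((3−3.5)² + (4.5−-4)²) = 8.5147; v₂ = distance/dt₂ = 8.5147

ω₁ = -1.8807, v₂ = 8.5147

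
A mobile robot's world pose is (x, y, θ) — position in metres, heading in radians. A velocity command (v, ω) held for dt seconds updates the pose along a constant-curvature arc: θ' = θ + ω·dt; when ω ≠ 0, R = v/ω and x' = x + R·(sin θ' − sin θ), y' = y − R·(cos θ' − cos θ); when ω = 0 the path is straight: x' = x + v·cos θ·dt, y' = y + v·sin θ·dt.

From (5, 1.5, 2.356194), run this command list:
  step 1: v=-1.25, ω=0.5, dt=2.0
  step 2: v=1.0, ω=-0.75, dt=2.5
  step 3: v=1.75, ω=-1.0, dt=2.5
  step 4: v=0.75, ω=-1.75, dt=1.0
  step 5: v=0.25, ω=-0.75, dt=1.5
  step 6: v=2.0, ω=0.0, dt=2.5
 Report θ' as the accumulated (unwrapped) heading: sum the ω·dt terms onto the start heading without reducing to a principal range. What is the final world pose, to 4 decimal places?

(4.7124, 5.8677, -3.8938)

step 1: θ'=3.3562 (R=-2.5000) → pose (7.3002, 0.8251, 3.3562)
step 2: θ'=1.4812 (R=-1.3333) → pose (5.6882, 2.2472, 1.4812)
step 3: θ'=-1.0188 (R=-1.7500) → pose (8.9213, 3.0082, -1.0188)
step 4: θ'=-2.7688 (R=-0.4286) → pose (8.7125, 2.3844, -2.7688)
step 5: θ'=-3.8938 (R=-0.3333) → pose (8.3633, 2.4514, -3.8938)
step 6: θ'=-3.8938 (straight) → pose (4.7124, 5.8677, -3.8938)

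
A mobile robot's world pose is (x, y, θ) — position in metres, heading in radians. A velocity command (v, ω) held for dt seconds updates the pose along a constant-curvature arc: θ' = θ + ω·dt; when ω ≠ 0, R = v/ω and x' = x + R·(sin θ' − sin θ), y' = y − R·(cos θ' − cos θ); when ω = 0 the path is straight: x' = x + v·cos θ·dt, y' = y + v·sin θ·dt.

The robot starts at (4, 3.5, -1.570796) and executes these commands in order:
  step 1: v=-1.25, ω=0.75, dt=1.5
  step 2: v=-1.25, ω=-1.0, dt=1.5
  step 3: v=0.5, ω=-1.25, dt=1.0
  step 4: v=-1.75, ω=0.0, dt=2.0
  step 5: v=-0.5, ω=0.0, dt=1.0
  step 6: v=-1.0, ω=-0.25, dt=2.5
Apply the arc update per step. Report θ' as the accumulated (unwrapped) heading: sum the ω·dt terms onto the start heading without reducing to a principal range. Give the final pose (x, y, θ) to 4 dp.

step 1: θ'=-0.4458 (R=-1.6667) → pose (3.0520, 5.0038, -0.4458)
step 2: θ'=-1.9458 (R=1.2500) → pose (2.4278, 6.5895, -1.9458)
step 3: θ'=-3.1958 (R=-0.4000) → pose (2.0339, 6.3366, -3.1958)
step 4: θ'=-3.1958 (straight) → pose (5.5288, 6.1469, -3.1958)
step 5: θ'=-3.1958 (straight) → pose (6.0280, 6.1198, -3.1958)
step 6: θ'=-3.8208 (R=4.0000) → pose (8.3240, 5.2380, -3.8208)

(8.3240, 5.2380, -3.8208)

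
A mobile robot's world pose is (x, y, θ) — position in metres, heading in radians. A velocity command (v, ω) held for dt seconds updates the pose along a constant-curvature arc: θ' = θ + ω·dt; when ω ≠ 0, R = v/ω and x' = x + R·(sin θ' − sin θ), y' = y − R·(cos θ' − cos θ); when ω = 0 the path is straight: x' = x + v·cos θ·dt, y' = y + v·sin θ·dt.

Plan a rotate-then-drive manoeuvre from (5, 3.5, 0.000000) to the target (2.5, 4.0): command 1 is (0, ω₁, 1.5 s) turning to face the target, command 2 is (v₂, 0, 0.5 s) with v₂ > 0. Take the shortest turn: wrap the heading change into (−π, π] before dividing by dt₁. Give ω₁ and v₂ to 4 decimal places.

heading to target = atan2(4−3.5, 2.5−5) = 2.9442
Δθ = wrap(2.9442 − 0.0000) = 2.9442; ω₁ = Δθ/dt₁ = 1.9628
distance = √((2.5−5)² + (4−3.5)²) = 2.5495; v₂ = distance/dt₂ = 5.0990

ω₁ = 1.9628, v₂ = 5.0990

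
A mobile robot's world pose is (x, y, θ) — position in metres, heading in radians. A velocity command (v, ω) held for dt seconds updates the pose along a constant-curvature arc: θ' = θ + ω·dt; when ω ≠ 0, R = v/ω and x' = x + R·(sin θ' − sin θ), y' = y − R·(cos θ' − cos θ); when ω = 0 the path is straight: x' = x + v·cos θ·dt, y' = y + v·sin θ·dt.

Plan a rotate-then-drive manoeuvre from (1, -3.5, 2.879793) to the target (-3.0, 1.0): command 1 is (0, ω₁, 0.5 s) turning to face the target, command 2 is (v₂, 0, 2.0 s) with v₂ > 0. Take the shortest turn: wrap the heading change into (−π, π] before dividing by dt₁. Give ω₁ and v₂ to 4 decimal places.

ω₁ = -1.1647, v₂ = 3.0104

heading to target = atan2(1−-3.5, -3−1) = 2.2974
Δθ = wrap(2.2974 − 2.8798) = -0.5824; ω₁ = Δθ/dt₁ = -1.1647
distance = √((-3−1)² + (1−-3.5)²) = 6.0208; v₂ = distance/dt₂ = 3.0104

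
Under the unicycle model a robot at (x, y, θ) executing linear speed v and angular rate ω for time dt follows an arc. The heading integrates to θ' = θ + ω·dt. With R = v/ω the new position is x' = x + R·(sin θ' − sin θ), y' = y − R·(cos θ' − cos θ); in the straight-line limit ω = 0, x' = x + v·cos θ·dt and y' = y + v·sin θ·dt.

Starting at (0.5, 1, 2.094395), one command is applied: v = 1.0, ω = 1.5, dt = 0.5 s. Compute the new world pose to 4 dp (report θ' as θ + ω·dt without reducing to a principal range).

θ' = 2.0944 + 1.5·0.5 = 2.8444
R = v/ω = 1.0/1.5 = 0.6667
x' = 0.5 + 0.6667·(sin 2.8444 − sin 2.0944) = 0.1179
y' = 1 − 0.6667·(cos 2.8444 − cos 2.0944) = 1.3041

(0.1179, 1.3041, 2.8444)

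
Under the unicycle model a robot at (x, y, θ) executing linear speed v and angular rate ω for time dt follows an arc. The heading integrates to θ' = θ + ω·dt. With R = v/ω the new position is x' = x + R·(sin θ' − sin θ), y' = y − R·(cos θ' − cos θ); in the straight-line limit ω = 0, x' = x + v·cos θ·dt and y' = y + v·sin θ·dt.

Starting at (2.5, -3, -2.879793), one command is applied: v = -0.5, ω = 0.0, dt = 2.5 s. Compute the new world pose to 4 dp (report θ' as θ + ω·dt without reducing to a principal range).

θ' = -2.8798 + 0.0·2.5 = -2.8798
ω = 0 → straight: x' = 2.5 + -0.5·cos(-2.8798)·2.5 = 3.7074
y' = -3 + -0.5·sin(-2.8798)·2.5 = -2.6765

(3.7074, -2.6765, -2.8798)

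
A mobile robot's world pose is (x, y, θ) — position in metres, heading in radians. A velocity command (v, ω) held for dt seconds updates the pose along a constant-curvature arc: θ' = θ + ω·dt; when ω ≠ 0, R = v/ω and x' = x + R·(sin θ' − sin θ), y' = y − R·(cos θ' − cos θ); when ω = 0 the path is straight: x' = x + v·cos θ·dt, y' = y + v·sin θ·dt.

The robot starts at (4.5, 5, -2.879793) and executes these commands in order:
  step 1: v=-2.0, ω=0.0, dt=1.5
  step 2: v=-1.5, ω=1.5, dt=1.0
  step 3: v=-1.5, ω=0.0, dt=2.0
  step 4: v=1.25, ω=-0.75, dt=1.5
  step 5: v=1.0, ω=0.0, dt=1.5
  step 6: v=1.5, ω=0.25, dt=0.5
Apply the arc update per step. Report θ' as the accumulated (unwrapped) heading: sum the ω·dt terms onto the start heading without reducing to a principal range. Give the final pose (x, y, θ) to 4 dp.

step 1: θ'=-2.8798 (straight) → pose (7.3978, 5.7765, -2.8798)
step 2: θ'=-1.3798 (R=-1.0000) → pose (8.1208, 6.9322, -1.3798)
step 3: θ'=-1.3798 (straight) → pose (7.5512, 9.8777, -1.3798)
step 4: θ'=-2.5048 (R=-1.6667) → pose (6.9059, 8.2213, -2.5048)
step 5: θ'=-2.5048 (straight) → pose (5.6999, 7.3293, -2.5048)
step 6: θ'=-2.3798 (R=6.0000) → pose (5.1263, 6.8469, -2.3798)

(5.1263, 6.8469, -2.3798)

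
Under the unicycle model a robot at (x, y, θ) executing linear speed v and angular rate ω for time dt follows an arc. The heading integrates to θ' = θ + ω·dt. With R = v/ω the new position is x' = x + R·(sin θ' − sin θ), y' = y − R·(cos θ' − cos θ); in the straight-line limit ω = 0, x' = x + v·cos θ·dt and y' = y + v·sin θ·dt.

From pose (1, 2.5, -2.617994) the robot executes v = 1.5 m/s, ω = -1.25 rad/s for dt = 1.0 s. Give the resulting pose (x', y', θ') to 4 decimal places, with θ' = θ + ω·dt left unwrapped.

(-0.3970, 2.6421, -3.8680)

θ' = -2.6180 + -1.25·1.0 = -3.8680
R = v/ω = 1.5/-1.25 = -1.2000
x' = 1 + -1.2000·(sin -3.8680 − sin -2.6180) = -0.3970
y' = 2.5 − -1.2000·(cos -3.8680 − cos -2.6180) = 2.6421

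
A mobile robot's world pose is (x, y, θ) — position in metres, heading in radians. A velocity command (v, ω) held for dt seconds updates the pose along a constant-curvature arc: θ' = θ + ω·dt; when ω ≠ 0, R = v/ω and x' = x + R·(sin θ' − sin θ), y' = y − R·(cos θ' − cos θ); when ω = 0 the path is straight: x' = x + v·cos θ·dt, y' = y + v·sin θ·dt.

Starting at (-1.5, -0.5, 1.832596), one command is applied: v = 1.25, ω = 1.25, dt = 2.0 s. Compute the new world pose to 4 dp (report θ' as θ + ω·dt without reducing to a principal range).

θ' = 1.8326 + 1.25·2.0 = 4.3326
R = v/ω = 1.25/1.25 = 1.0000
x' = -1.5 + 1.0000·(sin 4.3326 − sin 1.8326) = -3.3947
y' = -0.5 − 1.0000·(cos 4.3326 − cos 1.8326) = -0.3881

(-3.3947, -0.3881, 4.3326)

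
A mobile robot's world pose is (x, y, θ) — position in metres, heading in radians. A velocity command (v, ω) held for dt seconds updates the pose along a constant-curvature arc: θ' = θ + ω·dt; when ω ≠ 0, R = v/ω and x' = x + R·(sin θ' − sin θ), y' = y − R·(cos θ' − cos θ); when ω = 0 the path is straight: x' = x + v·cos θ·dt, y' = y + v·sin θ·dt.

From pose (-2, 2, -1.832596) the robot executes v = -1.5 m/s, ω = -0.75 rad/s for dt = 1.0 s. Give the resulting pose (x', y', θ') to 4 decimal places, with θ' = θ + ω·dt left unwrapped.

(-1.1288, 3.1779, -2.5826)

θ' = -1.8326 + -0.75·1.0 = -2.5826
R = v/ω = -1.5/-0.75 = 2.0000
x' = -2 + 2.0000·(sin -2.5826 − sin -1.8326) = -1.1288
y' = 2 − 2.0000·(cos -2.5826 − cos -1.8326) = 3.1779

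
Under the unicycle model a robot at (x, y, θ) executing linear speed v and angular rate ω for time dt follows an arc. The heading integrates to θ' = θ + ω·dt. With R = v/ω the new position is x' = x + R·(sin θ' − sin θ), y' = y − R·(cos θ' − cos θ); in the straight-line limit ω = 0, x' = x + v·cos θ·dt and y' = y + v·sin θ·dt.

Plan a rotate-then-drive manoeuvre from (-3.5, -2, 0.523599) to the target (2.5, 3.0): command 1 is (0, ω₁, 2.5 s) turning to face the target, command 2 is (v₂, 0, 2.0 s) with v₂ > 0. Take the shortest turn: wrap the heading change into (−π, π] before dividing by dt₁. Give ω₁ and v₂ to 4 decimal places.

ω₁ = 0.0685, v₂ = 3.9051

heading to target = atan2(3−-2, 2.5−-3.5) = 0.6947
Δθ = wrap(0.6947 − 0.5236) = 0.1711; ω₁ = Δθ/dt₁ = 0.0685
distance = √((2.5−-3.5)² + (3−-2)²) = 7.8102; v₂ = distance/dt₂ = 3.9051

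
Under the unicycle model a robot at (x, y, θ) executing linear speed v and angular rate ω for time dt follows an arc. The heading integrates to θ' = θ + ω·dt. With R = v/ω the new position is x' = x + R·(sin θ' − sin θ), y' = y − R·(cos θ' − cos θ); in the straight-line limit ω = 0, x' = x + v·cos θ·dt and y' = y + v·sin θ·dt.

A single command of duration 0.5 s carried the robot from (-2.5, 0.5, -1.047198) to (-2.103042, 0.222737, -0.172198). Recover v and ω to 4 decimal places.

Δθ = -0.172198 − -1.047198 = 0.875000
ω = Δθ/dt = 0.875000/0.5 = 1.7500
R = Δx/(sin θ' − sin θ) = 0.5714
v = R·ω = 0.5714·1.7500 = 1.0000

v = 1.0000, ω = 1.7500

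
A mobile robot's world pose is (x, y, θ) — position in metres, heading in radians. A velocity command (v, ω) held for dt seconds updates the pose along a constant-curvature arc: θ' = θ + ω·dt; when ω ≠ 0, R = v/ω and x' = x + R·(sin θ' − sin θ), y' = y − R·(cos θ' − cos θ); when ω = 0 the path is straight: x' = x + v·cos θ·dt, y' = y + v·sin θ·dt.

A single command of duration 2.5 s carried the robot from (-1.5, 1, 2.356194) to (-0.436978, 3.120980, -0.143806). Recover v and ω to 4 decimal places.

v = 1.2500, ω = -1.0000

Δθ = -0.143806 − 2.356194 = -2.500000
ω = Δθ/dt = -2.500000/2.5 = -1.0000
R = −Δy/(cos θ' − cos θ) = -1.2500
v = R·ω = -1.2500·-1.0000 = 1.2500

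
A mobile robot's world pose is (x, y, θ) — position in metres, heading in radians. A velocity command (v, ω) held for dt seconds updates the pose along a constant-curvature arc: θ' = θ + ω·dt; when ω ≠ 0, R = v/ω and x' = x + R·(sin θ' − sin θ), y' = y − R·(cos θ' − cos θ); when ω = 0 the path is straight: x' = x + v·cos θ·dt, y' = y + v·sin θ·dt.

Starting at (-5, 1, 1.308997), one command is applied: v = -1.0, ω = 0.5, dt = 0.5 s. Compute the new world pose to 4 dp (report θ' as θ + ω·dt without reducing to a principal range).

(-5.0680, 0.5060, 1.5590)

θ' = 1.3090 + 0.5·0.5 = 1.5590
R = v/ω = -1.0/0.5 = -2.0000
x' = -5 + -2.0000·(sin 1.5590 − sin 1.3090) = -5.0680
y' = 1 − -2.0000·(cos 1.5590 − cos 1.3090) = 0.5060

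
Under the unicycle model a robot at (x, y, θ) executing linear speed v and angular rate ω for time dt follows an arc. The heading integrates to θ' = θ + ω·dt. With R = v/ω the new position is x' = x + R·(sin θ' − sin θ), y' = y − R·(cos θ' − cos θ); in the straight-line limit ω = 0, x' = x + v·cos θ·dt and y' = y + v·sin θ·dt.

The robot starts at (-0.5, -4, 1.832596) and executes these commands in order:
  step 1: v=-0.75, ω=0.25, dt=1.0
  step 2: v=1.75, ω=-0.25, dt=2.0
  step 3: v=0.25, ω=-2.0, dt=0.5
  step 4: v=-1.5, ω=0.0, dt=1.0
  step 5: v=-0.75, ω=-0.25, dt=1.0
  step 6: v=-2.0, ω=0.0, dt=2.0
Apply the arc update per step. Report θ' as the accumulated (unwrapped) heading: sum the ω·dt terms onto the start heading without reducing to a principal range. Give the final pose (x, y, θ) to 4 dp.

step 1: θ'=2.0826 (R=-3.0000) → pose (-0.2178, -4.6928, 2.0826)
step 2: θ'=1.5826 (R=-7.0000) → pose (-1.1143, -1.3471, 1.5826)
step 3: θ'=0.5826 (R=-0.1250) → pose (-1.0581, -1.2413, 0.5826)
step 4: θ'=0.5826 (straight) → pose (-2.3106, -2.0666, 0.5826)
step 5: θ'=0.3326 (R=3.0000) → pose (-2.9817, -2.3971, 0.3326)
step 6: θ'=0.3326 (straight) → pose (-6.7625, -3.7031, 0.3326)

(-6.7625, -3.7031, 0.3326)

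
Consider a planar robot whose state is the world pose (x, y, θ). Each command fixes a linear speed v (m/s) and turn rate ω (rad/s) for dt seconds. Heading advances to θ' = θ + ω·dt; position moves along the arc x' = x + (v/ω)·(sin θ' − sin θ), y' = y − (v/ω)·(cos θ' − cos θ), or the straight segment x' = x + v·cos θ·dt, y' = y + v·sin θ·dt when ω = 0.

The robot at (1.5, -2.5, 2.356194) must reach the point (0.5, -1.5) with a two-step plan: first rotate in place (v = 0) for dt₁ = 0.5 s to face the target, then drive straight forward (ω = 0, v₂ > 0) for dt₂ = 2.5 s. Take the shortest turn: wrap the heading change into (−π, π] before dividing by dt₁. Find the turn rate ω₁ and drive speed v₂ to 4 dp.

heading to target = atan2(-1.5−-2.5, 0.5−1.5) = 2.3562
Δθ = wrap(2.3562 − 2.3562) = 0.0000; ω₁ = Δθ/dt₁ = 0.0000
distance = √((0.5−1.5)² + (-1.5−-2.5)²) = 1.4142; v₂ = distance/dt₂ = 0.5657

ω₁ = 0.0000, v₂ = 0.5657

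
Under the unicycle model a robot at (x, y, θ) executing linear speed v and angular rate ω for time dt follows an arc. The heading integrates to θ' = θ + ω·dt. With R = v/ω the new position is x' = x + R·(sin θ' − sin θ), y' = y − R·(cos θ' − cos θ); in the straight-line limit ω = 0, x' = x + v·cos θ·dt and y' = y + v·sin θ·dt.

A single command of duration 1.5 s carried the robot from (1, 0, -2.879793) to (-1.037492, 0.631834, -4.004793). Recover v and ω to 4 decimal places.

Δθ = -4.004793 − -2.879793 = -1.125000
ω = Δθ/dt = -1.125000/1.5 = -0.7500
R = Δx/(sin θ' − sin θ) = -2.0000
v = R·ω = -2.0000·-0.7500 = 1.5000

v = 1.5000, ω = -0.7500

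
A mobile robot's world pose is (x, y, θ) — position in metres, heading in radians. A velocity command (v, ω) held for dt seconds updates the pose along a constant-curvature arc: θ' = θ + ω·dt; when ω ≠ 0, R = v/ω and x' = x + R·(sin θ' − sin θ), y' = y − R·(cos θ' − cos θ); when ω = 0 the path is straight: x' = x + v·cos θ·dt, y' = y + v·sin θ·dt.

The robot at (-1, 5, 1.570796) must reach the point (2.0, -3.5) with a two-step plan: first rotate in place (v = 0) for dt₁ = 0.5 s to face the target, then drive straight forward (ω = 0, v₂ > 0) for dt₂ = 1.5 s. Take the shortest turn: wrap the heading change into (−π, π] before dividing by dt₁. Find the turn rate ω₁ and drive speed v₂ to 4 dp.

ω₁ = -5.6046, v₂ = 6.0093

heading to target = atan2(-3.5−5, 2−-1) = -1.2315
Δθ = wrap(-1.2315 − 1.5708) = -2.8023; ω₁ = Δθ/dt₁ = -5.6046
distance = √((2−-1)² + (-3.5−5)²) = 9.0139; v₂ = distance/dt₂ = 6.0093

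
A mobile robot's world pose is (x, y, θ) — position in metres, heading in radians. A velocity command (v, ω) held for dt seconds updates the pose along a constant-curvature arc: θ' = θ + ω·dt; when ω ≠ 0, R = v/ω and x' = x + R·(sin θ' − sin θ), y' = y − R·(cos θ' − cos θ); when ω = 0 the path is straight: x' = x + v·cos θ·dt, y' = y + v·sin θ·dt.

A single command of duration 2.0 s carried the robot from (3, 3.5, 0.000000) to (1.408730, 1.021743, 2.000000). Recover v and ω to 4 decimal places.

Δθ = 2.000000 − 0.000000 = 2.000000
ω = Δθ/dt = 2.000000/2.0 = 1.0000
R = −Δy/(cos θ' − cos θ) = -1.7500
v = R·ω = -1.7500·1.0000 = -1.7500

v = -1.7500, ω = 1.0000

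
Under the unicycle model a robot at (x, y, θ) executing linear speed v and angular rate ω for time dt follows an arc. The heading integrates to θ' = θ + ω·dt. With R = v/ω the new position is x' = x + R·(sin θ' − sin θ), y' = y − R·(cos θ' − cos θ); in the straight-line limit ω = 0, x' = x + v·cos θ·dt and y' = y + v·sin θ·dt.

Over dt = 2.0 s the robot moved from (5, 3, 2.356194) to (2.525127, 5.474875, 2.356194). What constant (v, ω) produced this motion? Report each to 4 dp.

v = 1.7500, ω = 0.0000

Δθ = 2.356194 − 2.356194 = 0.000000
ω = Δθ/dt = 0.000000/2.0 = 0.0000
ω = 0 → v = (Δx·cos θ + Δy·sin θ)/dt = 1.7500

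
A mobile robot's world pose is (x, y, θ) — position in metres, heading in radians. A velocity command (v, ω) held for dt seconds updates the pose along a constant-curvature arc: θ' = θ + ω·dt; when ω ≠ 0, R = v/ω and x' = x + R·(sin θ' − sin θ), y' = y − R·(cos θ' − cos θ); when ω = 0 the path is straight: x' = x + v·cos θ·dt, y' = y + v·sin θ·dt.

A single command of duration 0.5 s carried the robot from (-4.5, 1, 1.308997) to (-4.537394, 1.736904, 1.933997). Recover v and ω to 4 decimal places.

Δθ = 1.933997 − 1.308997 = 0.625000
ω = Δθ/dt = 0.625000/0.5 = 1.2500
R = −Δy/(cos θ' − cos θ) = 1.2000
v = R·ω = 1.2000·1.2500 = 1.5000

v = 1.5000, ω = 1.2500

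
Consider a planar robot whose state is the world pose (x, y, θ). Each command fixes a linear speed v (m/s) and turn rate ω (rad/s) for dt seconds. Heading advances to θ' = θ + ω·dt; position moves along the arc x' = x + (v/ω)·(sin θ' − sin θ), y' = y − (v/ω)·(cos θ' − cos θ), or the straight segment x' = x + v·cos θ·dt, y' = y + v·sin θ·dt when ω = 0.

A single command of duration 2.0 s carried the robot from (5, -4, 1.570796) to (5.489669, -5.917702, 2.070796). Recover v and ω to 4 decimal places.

Δθ = 2.070796 − 1.570796 = 0.500000
ω = Δθ/dt = 0.500000/2.0 = 0.2500
R = −Δy/(cos θ' − cos θ) = -4.0000
v = R·ω = -4.0000·0.2500 = -1.0000

v = -1.0000, ω = 0.2500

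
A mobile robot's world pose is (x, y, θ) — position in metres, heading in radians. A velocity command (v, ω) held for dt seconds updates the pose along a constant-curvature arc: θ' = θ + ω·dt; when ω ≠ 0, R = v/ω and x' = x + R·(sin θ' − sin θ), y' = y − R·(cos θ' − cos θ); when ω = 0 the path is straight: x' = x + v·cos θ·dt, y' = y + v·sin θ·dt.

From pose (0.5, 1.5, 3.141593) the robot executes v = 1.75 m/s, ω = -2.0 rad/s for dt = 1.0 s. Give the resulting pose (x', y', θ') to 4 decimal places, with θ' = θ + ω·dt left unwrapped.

(-0.2956, 2.7391, 1.1416)

θ' = 3.1416 + -2.0·1.0 = 1.1416
R = v/ω = 1.75/-2.0 = -0.8750
x' = 0.5 + -0.8750·(sin 1.1416 − sin 3.1416) = -0.2956
y' = 1.5 − -0.8750·(cos 1.1416 − cos 3.1416) = 2.7391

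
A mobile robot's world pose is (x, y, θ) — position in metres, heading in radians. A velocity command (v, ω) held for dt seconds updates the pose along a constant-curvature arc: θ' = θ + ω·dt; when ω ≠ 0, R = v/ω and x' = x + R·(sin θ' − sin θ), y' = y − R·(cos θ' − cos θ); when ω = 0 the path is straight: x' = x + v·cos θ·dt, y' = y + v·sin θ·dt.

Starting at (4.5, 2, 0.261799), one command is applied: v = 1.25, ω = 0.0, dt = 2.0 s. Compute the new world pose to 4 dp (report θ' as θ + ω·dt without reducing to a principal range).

θ' = 0.2618 + 0.0·2.0 = 0.2618
ω = 0 → straight: x' = 4.5 + 1.25·cos(0.2618)·2.0 = 6.9148
y' = 2 + 1.25·sin(0.2618)·2.0 = 2.6470

(6.9148, 2.6470, 0.2618)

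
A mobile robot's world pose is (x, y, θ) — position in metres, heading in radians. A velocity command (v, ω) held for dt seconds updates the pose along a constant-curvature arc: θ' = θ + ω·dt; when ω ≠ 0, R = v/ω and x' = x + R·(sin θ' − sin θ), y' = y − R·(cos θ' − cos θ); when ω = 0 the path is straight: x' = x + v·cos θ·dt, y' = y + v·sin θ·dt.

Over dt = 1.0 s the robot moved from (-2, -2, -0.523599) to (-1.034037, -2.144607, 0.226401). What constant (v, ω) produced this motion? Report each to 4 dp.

v = 1.0000, ω = 0.7500

Δθ = 0.226401 − -0.523599 = 0.750000
ω = Δθ/dt = 0.750000/1.0 = 0.7500
R = Δx/(sin θ' − sin θ) = 1.3333
v = R·ω = 1.3333·0.7500 = 1.0000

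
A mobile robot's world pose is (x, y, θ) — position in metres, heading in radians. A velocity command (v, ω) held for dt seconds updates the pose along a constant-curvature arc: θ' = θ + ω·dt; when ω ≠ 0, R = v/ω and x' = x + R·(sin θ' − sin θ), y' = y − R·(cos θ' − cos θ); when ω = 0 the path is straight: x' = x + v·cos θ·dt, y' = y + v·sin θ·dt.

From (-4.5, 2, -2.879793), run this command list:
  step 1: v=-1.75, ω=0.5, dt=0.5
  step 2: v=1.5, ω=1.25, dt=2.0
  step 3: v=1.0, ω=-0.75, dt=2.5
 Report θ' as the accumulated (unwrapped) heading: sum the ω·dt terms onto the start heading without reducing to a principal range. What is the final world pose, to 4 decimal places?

(-2.2222, -1.7897, -2.0048)

step 1: θ'=-2.6298 (R=-3.5000) → pose (-3.6918, 2.3292, -2.6298)
step 2: θ'=-0.1298 (R=1.2000) → pose (-3.2594, 0.0931, -0.1298)
step 3: θ'=-2.0048 (R=-1.3333) → pose (-2.2222, -1.7897, -2.0048)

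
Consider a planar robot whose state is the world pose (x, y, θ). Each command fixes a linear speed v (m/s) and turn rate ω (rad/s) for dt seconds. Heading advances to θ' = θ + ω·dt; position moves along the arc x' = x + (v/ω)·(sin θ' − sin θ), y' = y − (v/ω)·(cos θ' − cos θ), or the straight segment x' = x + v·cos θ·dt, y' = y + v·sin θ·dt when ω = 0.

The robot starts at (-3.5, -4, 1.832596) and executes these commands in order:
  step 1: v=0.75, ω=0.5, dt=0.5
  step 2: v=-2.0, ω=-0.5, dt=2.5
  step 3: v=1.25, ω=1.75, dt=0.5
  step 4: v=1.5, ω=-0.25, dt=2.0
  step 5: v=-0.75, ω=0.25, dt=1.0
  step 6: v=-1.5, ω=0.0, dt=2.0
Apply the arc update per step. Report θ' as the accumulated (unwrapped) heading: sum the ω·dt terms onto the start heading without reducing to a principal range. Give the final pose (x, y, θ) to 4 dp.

(-4.1706, -8.4842, 1.4576)

step 1: θ'=2.0826 (R=1.5000) → pose (-3.6411, -3.6536, 2.0826)
step 2: θ'=0.8326 (R=4.0000) → pose (-4.1698, -8.3044, 0.8326)
step 3: θ'=1.7076 (R=0.7143) → pose (-3.9906, -7.7263, 1.7076)
step 4: θ'=1.2076 (R=-6.0000) → pose (-3.6552, -4.7765, 1.2076)
step 5: θ'=1.4576 (R=-3.0000) → pose (-3.8317, -5.5034, 1.4576)
step 6: θ'=1.4576 (straight) → pose (-4.1706, -8.4842, 1.4576)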